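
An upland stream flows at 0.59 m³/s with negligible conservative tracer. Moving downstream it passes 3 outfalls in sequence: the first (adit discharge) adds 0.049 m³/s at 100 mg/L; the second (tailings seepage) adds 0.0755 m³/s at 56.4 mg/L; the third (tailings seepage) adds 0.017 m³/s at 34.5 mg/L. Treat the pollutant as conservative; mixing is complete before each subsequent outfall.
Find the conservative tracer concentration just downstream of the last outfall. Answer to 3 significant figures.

Below outfall 1: Q → 0.6390 m³/s, C = (0.5900·0 + 0.04900·100.0)/0.6390 = 7.668 mg/L.
Below outfall 2: Q → 0.7145 m³/s, C = (0.6390·7.668 + 0.07550·56.40)/0.7145 = 12.82 mg/L.
Below outfall 3: Q → 0.7315 m³/s, C = (0.7145·12.82 + 0.01700·34.50)/0.7315 = 13.32 mg/L.

13.3 mg/L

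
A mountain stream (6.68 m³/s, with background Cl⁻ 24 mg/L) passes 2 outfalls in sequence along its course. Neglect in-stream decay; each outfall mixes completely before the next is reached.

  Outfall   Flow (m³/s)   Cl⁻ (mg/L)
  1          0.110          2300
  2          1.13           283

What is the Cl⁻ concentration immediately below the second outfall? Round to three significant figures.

92.6 mg/L

Below outfall 1: Q → 6.790 m³/s, C = (6.680·24.00 + 0.1100·2300)/6.790 = 60.87 mg/L.
Below outfall 2: Q → 7.920 m³/s, C = (6.790·60.87 + 1.130·283.0)/7.920 = 92.56 mg/L.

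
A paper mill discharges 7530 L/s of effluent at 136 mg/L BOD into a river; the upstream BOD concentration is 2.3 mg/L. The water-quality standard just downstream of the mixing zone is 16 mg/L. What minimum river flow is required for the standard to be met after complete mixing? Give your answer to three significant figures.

Set C_mix = 16: (Q·2.300 + 7530·136.0) / (Q + 7530) = 16
→ Q = 7530·(136.0 − 16)/(16 − 2.300) = 65960 L/s.

66000 L/s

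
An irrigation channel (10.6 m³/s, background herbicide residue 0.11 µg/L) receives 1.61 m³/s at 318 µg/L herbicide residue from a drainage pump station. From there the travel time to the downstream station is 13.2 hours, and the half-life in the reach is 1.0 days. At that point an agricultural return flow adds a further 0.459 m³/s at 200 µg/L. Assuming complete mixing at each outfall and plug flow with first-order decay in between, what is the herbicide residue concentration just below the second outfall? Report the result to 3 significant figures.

Flow-weighted average: C = (10.60·0.1100 + 1.610·318.0) / 12.21 = 513.1/12.21 = 42.03 µg/L; combined flow 12.21 m³/s.
Half-life 1.0 d → k = ln 2 / 1.0 = 0.6931 d⁻¹.
Applying C = C₀e^(−kt): 42.03 × 0.6830 = 28.71 µg/L.
Second outfall: C = (12.21·28.71 + 0.4590·200.0)/12.67 = 34.91 µg/L.

34.9 µg/L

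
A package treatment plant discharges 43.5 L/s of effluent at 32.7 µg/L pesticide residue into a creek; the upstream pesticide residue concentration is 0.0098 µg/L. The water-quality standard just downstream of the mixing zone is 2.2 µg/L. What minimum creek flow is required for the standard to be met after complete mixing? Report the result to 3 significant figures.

Set C_mix = 2.2: (Q·0.009800 + 43.50·32.70) / (Q + 43.50) = 2.2
→ Q = 43.50·(32.70 − 2.2)/(2.2 − 0.009800) = 605.8 L/s.

606 L/s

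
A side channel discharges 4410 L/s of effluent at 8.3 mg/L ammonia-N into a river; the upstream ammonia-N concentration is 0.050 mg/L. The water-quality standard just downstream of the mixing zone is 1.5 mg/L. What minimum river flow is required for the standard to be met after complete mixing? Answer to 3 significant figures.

20700 L/s

Set C_mix = 1.5: (Q·0.05000 + 4410·8.300) / (Q + 4410) = 1.5
→ Q = 4410·(8.300 − 1.5)/(1.5 − 0.05000) = 20680 L/s.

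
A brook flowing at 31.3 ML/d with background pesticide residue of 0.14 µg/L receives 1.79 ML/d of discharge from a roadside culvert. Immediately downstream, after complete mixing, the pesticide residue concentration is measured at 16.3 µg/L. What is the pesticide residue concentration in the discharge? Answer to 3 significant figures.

299 µg/L

Mass balance: 31.30·0.1400 + 1.790·Cₑ = 33.09·16.30
→ Cₑ = (33.09·16.30 − 31.30·0.1400) / 1.790 = 298.9 µg/L.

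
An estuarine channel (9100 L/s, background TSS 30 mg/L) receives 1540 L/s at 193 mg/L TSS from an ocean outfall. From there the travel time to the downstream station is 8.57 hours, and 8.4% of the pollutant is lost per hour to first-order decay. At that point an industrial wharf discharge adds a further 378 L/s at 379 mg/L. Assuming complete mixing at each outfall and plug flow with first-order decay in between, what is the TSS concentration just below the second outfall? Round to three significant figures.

37.4 mg/L

Conservation of mass: C = (9100·30.00 + 1540·193.0) / 10640 = 570200/10640 = 53.59 mg/L; combined flow 10640 L/s.
8.4%/h lost → k = −ln(1 − 0.084) = 0.08774 h⁻¹.
Applying C = C₀e^(−kt): 53.59 × 0.4715 = 25.27 mg/L.
At the second outfall, C = (10640·25.27 + 378.0·379.0) / (10640 + 378.0) = 37.40 mg/L.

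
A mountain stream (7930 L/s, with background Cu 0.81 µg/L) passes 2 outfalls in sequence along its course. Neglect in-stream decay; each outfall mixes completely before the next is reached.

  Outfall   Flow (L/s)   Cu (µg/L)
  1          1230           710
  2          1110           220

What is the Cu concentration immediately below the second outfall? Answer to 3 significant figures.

Outfall 1: combined Q = 9160 L/s; C = (7930·0.8100 + 1230·710.0)/9160 = 96.04 µg/L.
Outfall 2: combined Q = 10270 L/s; C = (9160·96.04 + 1110·220.0)/10270 = 109.4 µg/L.

109 µg/L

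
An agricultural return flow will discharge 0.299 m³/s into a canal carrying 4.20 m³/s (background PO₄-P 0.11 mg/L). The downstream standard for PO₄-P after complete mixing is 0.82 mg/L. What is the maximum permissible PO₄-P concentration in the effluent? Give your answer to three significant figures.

At the limit, (Qr·Cr + Qe·Cₑ)/(Qr + Qe) = 0.82:
Cₑ = (4.499·0.82 − 4.200·0.1100) / 0.2990 = 10.79 mg/L.

10.8 mg/L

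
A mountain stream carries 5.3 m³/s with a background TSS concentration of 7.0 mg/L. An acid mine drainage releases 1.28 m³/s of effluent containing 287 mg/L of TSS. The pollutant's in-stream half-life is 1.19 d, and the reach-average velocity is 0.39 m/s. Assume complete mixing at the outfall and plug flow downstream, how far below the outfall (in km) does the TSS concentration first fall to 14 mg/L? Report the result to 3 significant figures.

Mass balance: C = (5.300·7.000 + 1.280·287.0) / 6.580 = 404.5/6.580 = 61.47 mg/L.
Half-life 1.19 d → k = ln 2 / 1.19 = 0.5825 d⁻¹.
Set 61.47·exp(−k·t) = 14 → t = ln(61.47/14)/k = 219500 s = 60.96 h.
Distance = v·t = 0.39·219500 = 85590 m = 85.59 km.

85.6 km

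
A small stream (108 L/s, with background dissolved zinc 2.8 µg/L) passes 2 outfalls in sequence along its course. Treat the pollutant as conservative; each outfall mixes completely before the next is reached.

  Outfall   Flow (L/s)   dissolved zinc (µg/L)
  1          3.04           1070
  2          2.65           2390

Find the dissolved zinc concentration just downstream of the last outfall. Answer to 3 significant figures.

87.0 µg/L

Below outfall 1: Q → 111.0 L/s, C = (108.0·2.800 + 3.040·1070)/111.0 = 32.02 µg/L.
Below outfall 2: Q → 113.7 L/s, C = (111.0·32.02 + 2.650·2390)/113.7 = 86.98 µg/L.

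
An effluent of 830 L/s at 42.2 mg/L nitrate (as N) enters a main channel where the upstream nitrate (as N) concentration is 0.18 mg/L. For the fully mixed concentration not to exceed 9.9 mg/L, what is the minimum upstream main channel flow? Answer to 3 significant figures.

2760 L/s

Set C_mix = 9.9: (Q·0.1800 + 830.0·42.20) / (Q + 830.0) = 9.9
→ Q = 830.0·(42.20 − 9.9)/(9.9 − 0.1800) = 2758 L/s.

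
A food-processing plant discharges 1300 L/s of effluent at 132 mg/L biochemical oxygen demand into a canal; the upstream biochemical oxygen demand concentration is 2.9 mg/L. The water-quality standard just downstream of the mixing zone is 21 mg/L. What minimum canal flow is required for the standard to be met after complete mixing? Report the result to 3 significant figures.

Set C_mix = 21: (Q·2.900 + 1300·132.0) / (Q + 1300) = 21
→ Q = 1300·(132.0 − 21)/(21 − 2.900) = 7972 L/s.

7970 L/s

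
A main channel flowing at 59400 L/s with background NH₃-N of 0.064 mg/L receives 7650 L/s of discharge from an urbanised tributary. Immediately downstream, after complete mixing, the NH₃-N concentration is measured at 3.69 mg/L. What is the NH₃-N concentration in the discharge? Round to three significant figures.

31.8 mg/L

Mass balance: 59400·0.06400 + 7650·Cₑ = 67050·3.690
→ Cₑ = (67050·3.690 − 59400·0.06400) / 7650 = 31.84 mg/L.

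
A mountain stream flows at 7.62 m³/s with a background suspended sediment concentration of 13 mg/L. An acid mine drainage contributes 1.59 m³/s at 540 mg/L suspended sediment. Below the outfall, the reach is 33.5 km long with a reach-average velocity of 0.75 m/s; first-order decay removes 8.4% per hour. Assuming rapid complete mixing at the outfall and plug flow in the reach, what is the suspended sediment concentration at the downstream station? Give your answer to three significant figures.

Flow-weighted average: C = (7.620·13.00 + 1.590·540.0) / 9.210 = 957.7/9.210 = 104.0 mg/L.
Travel time t = 33.5·1000 / 0.75 = 44670 s = 12.41 h.
8.4%/h lost → k = −ln(1 − 0.084) = 0.08774 h⁻¹.
Applying C = C₀e^(−kt): 104.0 × 0.3367 = 35.01 mg/L.

35.0 mg/L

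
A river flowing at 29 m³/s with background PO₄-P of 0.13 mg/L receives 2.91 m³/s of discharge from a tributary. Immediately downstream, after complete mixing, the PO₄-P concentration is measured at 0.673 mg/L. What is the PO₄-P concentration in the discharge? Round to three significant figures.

Mass balance: 29.00·0.1300 + 2.910·Cₑ = 31.91·0.6730
→ Cₑ = (31.91·0.6730 − 29.00·0.1300) / 2.910 = 6.084 mg/L.

6.08 mg/L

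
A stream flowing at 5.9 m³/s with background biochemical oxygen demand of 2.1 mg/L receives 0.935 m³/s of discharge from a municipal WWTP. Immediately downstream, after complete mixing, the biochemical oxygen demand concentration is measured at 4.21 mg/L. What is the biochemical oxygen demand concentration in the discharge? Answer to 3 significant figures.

Mass balance: 5.900·2.100 + 0.9350·Cₑ = 6.835·4.210
→ Cₑ = (6.835·4.210 − 5.900·2.100) / 0.9350 = 17.52 mg/L.

17.5 mg/L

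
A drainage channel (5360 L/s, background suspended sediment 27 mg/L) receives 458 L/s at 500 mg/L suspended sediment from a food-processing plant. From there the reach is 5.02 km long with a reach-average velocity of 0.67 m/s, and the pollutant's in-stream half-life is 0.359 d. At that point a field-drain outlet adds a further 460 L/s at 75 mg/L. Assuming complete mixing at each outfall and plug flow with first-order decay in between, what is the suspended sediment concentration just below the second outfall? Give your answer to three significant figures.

Mass balance: C = (5360·27.00 + 458.0·500.0) / 5818 = 373700/5818 = 64.24 mg/L; combined flow 5818 L/s.
Travel time t = 5.02·1000 / 0.67 = 7493 s = 2.081 h.
Half-life 0.359 d → k = ln 2 / 0.359 = 1.931 d⁻¹.
Decay over the reach: 64.24·exp(−kt) = 64.24·0.8458 = 54.33 mg/L.
At the second outfall, C = (5818·54.33 + 460.0·75.00) / (5818 + 460.0) = 55.85 mg/L.

55.8 mg/L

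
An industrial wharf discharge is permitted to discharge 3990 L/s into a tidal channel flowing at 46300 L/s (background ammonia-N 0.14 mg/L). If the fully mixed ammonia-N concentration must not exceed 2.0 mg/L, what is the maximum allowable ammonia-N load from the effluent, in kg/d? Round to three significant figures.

Mass balance at the limit: 46300·0.1400 + 3990·Cₑ = 50290·2.0 → Cₑ = 23.58 mg/L.
3990 L/s = 3.990 m³/s. Load = 3.990 m³/s × 23.58 g/m³ × 86 400 s/d = 8130 kg/d.

8130 kg/d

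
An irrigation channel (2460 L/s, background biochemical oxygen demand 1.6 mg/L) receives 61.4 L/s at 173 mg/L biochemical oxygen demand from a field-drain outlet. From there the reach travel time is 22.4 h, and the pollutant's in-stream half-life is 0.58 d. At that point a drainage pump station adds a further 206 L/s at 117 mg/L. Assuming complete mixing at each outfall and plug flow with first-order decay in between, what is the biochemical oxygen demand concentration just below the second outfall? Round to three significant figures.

Mixed concentration C = ΣQC/ΣQ = (2460·1.600 + 61.40·173.0) / 2521 = 14560/2521 = 5.774 mg/L; combined flow 2521 L/s.
Half-life 0.58 d → k = ln 2 / 0.58 = 1.195 d⁻¹.
Applying C = C₀e^(−kt): 5.774 × 0.3278 = 1.893 mg/L.
At the second outfall, C = (2521·1.893 + 206.0·117.0) / (2521 + 206.0) = 10.59 mg/L.

10.6 mg/L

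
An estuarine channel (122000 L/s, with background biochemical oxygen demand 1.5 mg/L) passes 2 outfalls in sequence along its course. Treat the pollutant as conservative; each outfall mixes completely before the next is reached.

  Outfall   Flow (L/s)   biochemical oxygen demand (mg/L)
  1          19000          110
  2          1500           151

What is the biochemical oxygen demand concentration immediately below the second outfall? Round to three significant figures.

Outfall 1: combined Q = 141000 L/s; C = (122000·1.500 + 19000·110.0)/141000 = 16.12 mg/L.
Outfall 2: combined Q = 142500 L/s; C = (141000·16.12 + 1500·151.0)/142500 = 17.54 mg/L.

17.5 mg/L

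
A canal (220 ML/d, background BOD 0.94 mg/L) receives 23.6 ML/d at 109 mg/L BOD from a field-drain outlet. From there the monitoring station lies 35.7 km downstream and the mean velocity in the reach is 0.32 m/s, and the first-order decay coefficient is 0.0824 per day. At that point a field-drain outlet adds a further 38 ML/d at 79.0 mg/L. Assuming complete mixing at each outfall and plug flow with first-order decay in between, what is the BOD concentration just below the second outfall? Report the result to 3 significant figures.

After mixing, C = (220.0·0.9400 + 23.60·109.0) / 243.6 = 2779/243.6 = 11.41 mg/L; combined flow 243.6 ML/d.
Travel time t = 35.7·1000 / 0.32 = 111600 s = 30.99 h.
Applying C = C₀e^(−kt): 11.41 × 0.8991 = 10.26 mg/L.
Second outfall: C = (243.6·10.26 + 38.00·79.00)/281.6 = 19.53 mg/L.

19.5 mg/L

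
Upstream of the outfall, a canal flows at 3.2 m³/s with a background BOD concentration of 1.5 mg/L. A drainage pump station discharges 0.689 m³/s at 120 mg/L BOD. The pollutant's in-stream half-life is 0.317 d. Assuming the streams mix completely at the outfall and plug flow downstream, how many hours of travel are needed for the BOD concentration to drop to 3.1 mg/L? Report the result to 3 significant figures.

21.8 h

After mixing, C = (3.200·1.500 + 0.6890·120.0) / 3.889 = 87.48/3.889 = 22.49 mg/L.
Half-life 0.317 d → k = ln 2 / 0.317 = 2.187 d⁻¹.
22.49·exp(−k·t) = 3.1 → t = ln(22.49/3.1)/k = 78310 s = 21.75 h.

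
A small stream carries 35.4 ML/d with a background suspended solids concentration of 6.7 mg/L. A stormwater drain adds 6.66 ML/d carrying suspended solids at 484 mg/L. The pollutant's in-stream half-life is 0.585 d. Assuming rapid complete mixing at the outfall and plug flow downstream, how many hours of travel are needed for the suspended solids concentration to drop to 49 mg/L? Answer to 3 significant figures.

Conservation of mass: C = (35.40·6.700 + 6.660·484.0) / 42.06 = 3461/42.06 = 82.28 mg/L.
Half-life 0.585 d → k = ln 2 / 0.585 = 1.185 d⁻¹.
82.28·exp(−k·t) = 49 → t = ln(82.28/49)/k = 37790 s = 10.50 h.

10.5 h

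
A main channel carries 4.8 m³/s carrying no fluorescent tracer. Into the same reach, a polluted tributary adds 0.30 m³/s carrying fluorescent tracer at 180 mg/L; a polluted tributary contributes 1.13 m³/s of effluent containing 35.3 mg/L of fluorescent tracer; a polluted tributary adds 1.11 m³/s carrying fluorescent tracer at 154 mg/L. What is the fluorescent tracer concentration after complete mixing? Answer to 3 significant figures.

Mixed concentration C = ΣQC/ΣQ = (4.800·0 + 0.3000·180.0 + 1.130·35.30 + 1.110·154.0) / 7.340 = 264.8/7.340 = 36.08 mg/L.

36.1 mg/L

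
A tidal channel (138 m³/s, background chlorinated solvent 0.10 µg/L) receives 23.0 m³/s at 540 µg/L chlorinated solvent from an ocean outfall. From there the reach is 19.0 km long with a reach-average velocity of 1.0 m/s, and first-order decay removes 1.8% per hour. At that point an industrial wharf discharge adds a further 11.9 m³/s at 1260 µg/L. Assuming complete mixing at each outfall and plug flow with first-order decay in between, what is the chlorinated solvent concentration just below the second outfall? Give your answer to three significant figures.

Mass balance: C = (138.0·0.1000 + 23.00·540.0) / 161.0 = 12430/161.0 = 77.23 µg/L; combined flow 161.0 m³/s.
Travel time t = 19.0·1000 / 1.0 = 19000 s = 5.278 h.
1.8%/h lost → k = −ln(1 − 0.018) = 0.01816 h⁻¹.
First-order decay: C = 77.23·exp(−k·t) = 77.23·0.9086 = 70.17 µg/L.
At the second outfall, C = (161.0·70.17 + 11.90·1260) / (161.0 + 11.90) = 152.1 µg/L.

152 µg/L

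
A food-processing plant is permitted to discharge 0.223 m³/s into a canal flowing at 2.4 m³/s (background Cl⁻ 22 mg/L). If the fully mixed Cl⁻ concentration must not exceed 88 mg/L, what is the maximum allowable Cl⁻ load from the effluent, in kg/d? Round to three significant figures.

Mass balance at the limit: 2.400·22.00 + 0.2230·Cₑ = 2.623·88 → Cₑ = 798.3 mg/L.
Load = 0.2230 m³/s × 798.3 g/m³ × 86 400 s/d = 15380 kg/d.

15400 kg/d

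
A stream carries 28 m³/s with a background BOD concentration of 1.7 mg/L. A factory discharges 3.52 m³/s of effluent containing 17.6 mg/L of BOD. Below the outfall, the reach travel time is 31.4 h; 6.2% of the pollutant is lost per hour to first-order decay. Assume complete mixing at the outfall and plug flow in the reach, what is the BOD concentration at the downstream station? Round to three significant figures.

Conservation of mass: C = (28.00·1.700 + 3.520·17.60) / 31.52 = 109.6/31.52 = 3.476 mg/L.
6.2%/h lost → k = −ln(1 − 0.062) = 0.06401 h⁻¹.
Decay over the reach: 3.476·exp(−kt) = 3.476·0.1340 = 0.4658 mg/L.

0.466 mg/L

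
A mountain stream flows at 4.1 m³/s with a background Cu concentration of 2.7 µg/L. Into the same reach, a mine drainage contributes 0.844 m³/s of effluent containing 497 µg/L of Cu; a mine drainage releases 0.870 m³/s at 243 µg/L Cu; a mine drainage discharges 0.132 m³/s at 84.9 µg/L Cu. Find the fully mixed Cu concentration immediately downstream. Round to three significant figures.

After mixing, C = (4.100·2.700 + 0.8440·497.0 + 0.8700·243.0 + 0.1320·84.90) / 5.946 = 653.2/5.946 = 109.8 µg/L.

110 µg/L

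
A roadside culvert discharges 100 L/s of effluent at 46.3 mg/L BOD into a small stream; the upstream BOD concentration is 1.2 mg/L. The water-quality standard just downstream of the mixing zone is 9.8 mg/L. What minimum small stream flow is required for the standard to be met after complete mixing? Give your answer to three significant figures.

424 L/s

Set C_mix = 9.8: (Q·1.200 + 100.0·46.30) / (Q + 100.0) = 9.8
→ Q = 100.0·(46.30 − 9.8)/(9.8 − 1.200) = 424.4 L/s.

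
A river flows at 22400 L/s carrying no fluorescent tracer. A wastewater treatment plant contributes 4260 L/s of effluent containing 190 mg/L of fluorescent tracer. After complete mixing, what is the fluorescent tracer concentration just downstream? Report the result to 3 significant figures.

30.4 mg/L

Conservation of mass: C = (22400·0 + 4260·190.0) / 26660 = 809400/26660 = 30.36 mg/L.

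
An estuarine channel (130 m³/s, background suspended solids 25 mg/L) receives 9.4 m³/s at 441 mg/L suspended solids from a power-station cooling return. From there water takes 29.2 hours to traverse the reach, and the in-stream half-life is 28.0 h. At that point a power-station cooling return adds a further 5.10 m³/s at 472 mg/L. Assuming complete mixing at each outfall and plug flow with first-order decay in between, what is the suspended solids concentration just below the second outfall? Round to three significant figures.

Mass balance: C = (130.0·25.00 + 9.400·441.0) / 139.4 = 7395/139.4 = 53.05 mg/L; combined flow 139.4 m³/s.
Half-life 28.0 h → k = ln 2 / 28.0 = 0.02476 h⁻¹ = 0.5941 d⁻¹.
Applying C = C₀e^(−kt): 53.05 × 0.4854 = 25.75 mg/L.
Second outfall: C = (139.4·25.75 + 5.100·472.0)/144.5 = 41.50 mg/L.

41.5 mg/L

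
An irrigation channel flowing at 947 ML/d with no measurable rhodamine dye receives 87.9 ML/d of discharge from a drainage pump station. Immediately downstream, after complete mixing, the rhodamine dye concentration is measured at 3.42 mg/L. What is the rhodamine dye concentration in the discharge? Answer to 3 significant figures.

Mass balance: 947.0·0 + 87.90·Cₑ = 1035·3.420
→ Cₑ = (1035·3.420 − 947.0·0) / 87.90 = 40.27 mg/L.

40.3 mg/L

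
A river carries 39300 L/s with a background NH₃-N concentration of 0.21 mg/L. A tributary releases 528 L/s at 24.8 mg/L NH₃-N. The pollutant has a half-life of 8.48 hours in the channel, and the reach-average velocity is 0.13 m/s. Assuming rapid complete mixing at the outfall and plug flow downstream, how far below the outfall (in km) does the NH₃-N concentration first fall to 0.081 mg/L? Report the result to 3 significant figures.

Flow-weighted average: C = (39300·0.2100 + 528.0·24.80) / 39830 = 21350/39830 = 0.5360 mg/L.
Half-life 8.48 h → k = ln 2 / 8.48 = 0.08174 h⁻¹ = 1.962 d⁻¹.
Set 0.5360·exp(−k·t) = 0.081 → t = ln(0.5360/0.081)/k = 83230 s = 23.12 h.
Distance = v·t = 0.13·83230 = 10820 m = 10.82 km.

10.8 km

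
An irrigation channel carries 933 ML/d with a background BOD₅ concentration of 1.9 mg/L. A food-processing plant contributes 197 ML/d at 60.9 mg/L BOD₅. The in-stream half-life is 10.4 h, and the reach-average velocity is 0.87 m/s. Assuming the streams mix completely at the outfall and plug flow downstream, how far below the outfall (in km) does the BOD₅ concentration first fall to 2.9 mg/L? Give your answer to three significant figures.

67.5 km

Mass balance: C = (933.0·1.900 + 197.0·60.90) / 1130 = 13770/1130 = 12.19 mg/L.
Half-life 10.4 h → k = ln 2 / 10.4 = 0.06665 h⁻¹ = 1.600 d⁻¹.
Set 12.19·exp(−k·t) = 2.9 → t = ln(12.19/2.9)/k = 77540 s = 21.54 h.
Distance = v·t = 0.87·77540 = 67460 m = 67.46 km.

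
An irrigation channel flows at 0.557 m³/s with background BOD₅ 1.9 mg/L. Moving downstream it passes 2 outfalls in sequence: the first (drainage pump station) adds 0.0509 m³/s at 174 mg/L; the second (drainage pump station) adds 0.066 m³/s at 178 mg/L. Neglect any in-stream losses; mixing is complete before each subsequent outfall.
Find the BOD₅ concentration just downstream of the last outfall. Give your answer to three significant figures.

32.1 mg/L

After outfall 1: Q = 0.5570 + 0.05090 = 0.6079 m³/s; C = (0.5570·1.900 + 0.05090·174.0)/0.6079 = 16.31 mg/L.
After outfall 2: Q = 0.6079 + 0.06600 = 0.6739 m³/s; C = (0.6079·16.31 + 0.06600·178.0)/0.6739 = 32.15 mg/L.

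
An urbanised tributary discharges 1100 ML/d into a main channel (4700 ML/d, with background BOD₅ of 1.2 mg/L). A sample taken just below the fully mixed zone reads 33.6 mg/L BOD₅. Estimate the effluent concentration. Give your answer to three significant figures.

Mass balance: 4700·1.200 + 1100·Cₑ = 5800·33.60
→ Cₑ = (5800·33.60 − 4700·1.200) / 1100 = 172.0 mg/L.

172 mg/L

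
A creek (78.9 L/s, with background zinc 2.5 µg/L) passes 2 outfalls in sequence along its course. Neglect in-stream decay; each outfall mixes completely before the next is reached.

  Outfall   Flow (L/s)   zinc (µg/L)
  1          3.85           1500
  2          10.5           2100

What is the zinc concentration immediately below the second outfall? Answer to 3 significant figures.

Below outfall 1: Q → 82.75 L/s, C = (78.90·2.500 + 3.850·1500)/82.75 = 72.17 µg/L.
Below outfall 2: Q → 93.25 L/s, C = (82.75·72.17 + 10.50·2100)/93.25 = 300.5 µg/L.

301 µg/L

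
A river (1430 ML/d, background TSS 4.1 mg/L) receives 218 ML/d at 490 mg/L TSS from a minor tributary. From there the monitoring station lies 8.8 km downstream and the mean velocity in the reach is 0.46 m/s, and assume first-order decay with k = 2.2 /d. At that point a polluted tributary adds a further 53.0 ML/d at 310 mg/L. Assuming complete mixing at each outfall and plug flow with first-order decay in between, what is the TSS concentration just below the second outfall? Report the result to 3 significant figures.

Mixed concentration C = ΣQC/ΣQ = (1430·4.100 + 218.0·490.0) / 1648 = 112700/1648 = 68.38 mg/L; combined flow 1648 ML/d.
Travel time t = 8.8·1000 / 0.46 = 19130 s = 5.314 h.
First-order decay: C = 68.38·exp(−k·t) = 68.38·0.6144 = 42.01 mg/L.
At the second outfall, C = (1648·42.01 + 53.00·310.0) / (1648 + 53.00) = 50.36 mg/L.

50.4 mg/L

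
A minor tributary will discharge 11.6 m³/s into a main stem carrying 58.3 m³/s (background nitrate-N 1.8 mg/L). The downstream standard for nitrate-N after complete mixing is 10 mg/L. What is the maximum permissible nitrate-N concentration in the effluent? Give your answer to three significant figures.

At the limit, (Qr·Cr + Qe·Cₑ)/(Qr + Qe) = 10:
Cₑ = (69.90·10 − 58.30·1.800) / 11.60 = 51.21 mg/L.

51.2 mg/L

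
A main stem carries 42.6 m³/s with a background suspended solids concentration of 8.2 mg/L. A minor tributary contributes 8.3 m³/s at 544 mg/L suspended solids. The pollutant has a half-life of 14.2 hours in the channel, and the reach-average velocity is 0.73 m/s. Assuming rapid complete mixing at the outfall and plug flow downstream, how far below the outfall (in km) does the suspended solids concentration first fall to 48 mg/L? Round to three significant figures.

37.1 km

Flow-weighted average: C = (42.60·8.200 + 8.300·544.0) / 50.90 = 4865/50.90 = 95.57 mg/L.
Half-life 14.2 h → k = ln 2 / 14.2 = 0.04881 h⁻¹ = 1.172 d⁻¹.
Set 95.57·exp(−k·t) = 48 → t = ln(95.57/48)/k = 50790 s = 14.11 h.
Distance = v·t = 0.73·50790 = 37080 m = 37.08 km.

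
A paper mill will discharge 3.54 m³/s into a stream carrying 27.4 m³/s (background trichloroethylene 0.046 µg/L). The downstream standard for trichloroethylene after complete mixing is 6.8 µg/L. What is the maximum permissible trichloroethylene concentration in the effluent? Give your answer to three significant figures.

59.1 µg/L

At the limit, (Qr·Cr + Qe·Cₑ)/(Qr + Qe) = 6.8:
Cₑ = (30.94·6.8 − 27.40·0.04600) / 3.540 = 59.08 µg/L.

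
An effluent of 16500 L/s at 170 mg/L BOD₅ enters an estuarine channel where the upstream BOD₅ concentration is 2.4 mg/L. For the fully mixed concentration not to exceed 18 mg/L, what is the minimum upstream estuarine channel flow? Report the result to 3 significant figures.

161000 L/s

Set C_mix = 18: (Q·2.400 + 16500·170.0) / (Q + 16500) = 18
→ Q = 16500·(170.0 − 18)/(18 − 2.400) = 160800 L/s.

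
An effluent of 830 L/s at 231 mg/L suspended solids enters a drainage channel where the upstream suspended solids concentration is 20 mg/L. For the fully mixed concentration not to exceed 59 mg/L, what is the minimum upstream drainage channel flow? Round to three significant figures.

3660 L/s

Set C_mix = 59: (Q·20.00 + 830.0·231.0) / (Q + 830.0) = 59
→ Q = 830.0·(231.0 − 59)/(59 − 20.00) = 3661 L/s.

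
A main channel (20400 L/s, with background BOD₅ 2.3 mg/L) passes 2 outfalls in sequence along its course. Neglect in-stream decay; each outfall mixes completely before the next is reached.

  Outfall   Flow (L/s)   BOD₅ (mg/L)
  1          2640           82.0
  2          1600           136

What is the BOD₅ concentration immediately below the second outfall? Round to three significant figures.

Below outfall 1: Q → 23040 L/s, C = (20400·2.300 + 2640·82.00)/23040 = 11.43 mg/L.
Below outfall 2: Q → 24640 L/s, C = (23040·11.43 + 1600·136.0)/24640 = 19.52 mg/L.

19.5 mg/L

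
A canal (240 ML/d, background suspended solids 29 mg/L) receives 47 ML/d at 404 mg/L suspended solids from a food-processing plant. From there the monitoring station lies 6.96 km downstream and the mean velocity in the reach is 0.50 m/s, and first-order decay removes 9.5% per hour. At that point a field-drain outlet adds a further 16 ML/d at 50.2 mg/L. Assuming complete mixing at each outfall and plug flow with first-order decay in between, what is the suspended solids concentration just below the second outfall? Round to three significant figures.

Conservation of mass: C = (240.0·29.00 + 47.00·404.0) / 287.0 = 25950/287.0 = 90.41 mg/L; combined flow 287.0 ML/d.
Travel time t = 6.96·1000 / 0.50 = 13920 s = 3.867 h.
9.5%/h lost → k = −ln(1 − 0.095) = 0.09982 h⁻¹.
Applying C = C₀e^(−kt): 90.41 × 0.6798 = 61.46 mg/L.
Second outfall: C = (287.0·61.46 + 16.00·50.20)/303.0 = 60.87 mg/L.

60.9 mg/L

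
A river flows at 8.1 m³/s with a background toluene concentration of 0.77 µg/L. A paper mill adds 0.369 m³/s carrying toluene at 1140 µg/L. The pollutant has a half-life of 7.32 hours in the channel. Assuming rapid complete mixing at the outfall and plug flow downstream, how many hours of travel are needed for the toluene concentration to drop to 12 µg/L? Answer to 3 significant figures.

15.2 h

Mass balance: C = (8.100·0.7700 + 0.3690·1140) / 8.469 = 426.9/8.469 = 50.41 µg/L.
Half-life 7.32 h → k = ln 2 / 7.32 = 0.09469 h⁻¹ = 2.273 d⁻¹.
50.41·exp(−k·t) = 12 → t = ln(50.41/12)/k = 54560 s = 15.16 h.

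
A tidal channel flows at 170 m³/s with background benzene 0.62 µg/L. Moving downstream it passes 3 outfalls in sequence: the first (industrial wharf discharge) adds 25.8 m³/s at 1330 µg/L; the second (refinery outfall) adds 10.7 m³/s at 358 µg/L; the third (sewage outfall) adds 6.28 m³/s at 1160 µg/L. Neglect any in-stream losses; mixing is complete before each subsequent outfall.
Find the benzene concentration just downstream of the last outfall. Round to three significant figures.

214 µg/L

After outfall 1: Q = 170.0 + 25.80 = 195.8 m³/s; C = (170.0·0.6200 + 25.80·1330)/195.8 = 175.8 µg/L.
After outfall 2: Q = 195.8 + 10.70 = 206.5 m³/s; C = (195.8·175.8 + 10.70·358.0)/206.5 = 185.2 µg/L.
After outfall 3: Q = 206.5 + 6.280 = 212.8 m³/s; C = (206.5·185.2 + 6.280·1160)/212.8 = 214.0 µg/L.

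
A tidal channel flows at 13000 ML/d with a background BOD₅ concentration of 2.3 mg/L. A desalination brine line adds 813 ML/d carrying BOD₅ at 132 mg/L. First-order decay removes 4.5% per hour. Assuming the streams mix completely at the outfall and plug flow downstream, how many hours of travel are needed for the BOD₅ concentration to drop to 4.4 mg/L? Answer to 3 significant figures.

Mixed concentration C = ΣQC/ΣQ = (13000·2.300 + 813.0·132.0) / 13810 = 137200/13810 = 9.934 mg/L.
4.5%/h lost → k = −ln(1 − 0.045) = 0.04604 h⁻¹.
9.934·exp(−k·t) = 4.4 → t = ln(9.934/4.4)/k = 63670 s = 17.69 h.

17.7 h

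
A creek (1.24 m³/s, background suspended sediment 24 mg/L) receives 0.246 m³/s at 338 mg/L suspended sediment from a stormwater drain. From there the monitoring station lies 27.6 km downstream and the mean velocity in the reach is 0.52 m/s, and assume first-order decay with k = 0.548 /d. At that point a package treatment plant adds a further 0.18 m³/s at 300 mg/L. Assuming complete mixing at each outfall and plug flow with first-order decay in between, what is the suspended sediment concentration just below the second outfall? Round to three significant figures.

80.8 mg/L

Conservation of mass: C = (1.240·24.00 + 0.2460·338.0) / 1.486 = 112.9/1.486 = 75.98 mg/L; combined flow 1.486 m³/s.
Travel time t = 27.6·1000 / 0.52 = 53080 s = 14.74 h.
Decay over the reach: 75.98·exp(−kt) = 75.98·0.7142 = 54.26 mg/L.
Second outfall: C = (1.486·54.26 + 0.1800·300.0)/1.666 = 80.81 mg/L.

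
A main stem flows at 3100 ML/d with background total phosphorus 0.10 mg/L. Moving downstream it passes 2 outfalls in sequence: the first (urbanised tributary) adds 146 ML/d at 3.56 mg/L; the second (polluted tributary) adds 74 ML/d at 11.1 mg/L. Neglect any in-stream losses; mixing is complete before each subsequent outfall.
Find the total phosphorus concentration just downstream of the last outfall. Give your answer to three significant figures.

0.497 mg/L

After outfall 1: Q = 3100 + 146.0 = 3246 ML/d; C = (3100·0.1000 + 146.0·3.560)/3246 = 0.2556 mg/L.
After outfall 2: Q = 3246 + 74.00 = 3320 ML/d; C = (3246·0.2556 + 74.00·11.10)/3320 = 0.4973 mg/L.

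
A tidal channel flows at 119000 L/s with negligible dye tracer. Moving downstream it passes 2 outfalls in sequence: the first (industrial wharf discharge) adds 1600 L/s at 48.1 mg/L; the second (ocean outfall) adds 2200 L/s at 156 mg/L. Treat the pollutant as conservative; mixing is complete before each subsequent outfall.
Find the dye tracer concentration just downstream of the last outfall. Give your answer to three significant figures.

After outfall 1: Q = 119000 + 1600 = 120600 L/s; C = (119000·0 + 1600·48.10)/120600 = 0.6381 mg/L.
After outfall 2: Q = 120600 + 2200 = 122800 L/s; C = (120600·0.6381 + 2200·156.0)/122800 = 3.421 mg/L.

3.42 mg/L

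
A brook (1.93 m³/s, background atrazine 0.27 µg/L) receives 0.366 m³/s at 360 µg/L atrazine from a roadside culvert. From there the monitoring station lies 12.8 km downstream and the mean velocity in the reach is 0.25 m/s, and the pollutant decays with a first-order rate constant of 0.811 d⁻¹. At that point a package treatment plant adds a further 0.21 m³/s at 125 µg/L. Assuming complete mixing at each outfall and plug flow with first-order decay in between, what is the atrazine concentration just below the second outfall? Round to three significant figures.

43.1 µg/L

Flow-weighted average: C = (1.930·0.2700 + 0.3660·360.0) / 2.296 = 132.3/2.296 = 57.61 µg/L; combined flow 2.296 m³/s.
Travel time t = 12.8·1000 / 0.25 = 51200 s = 14.22 h.
First-order decay: C = 57.61·exp(−k·t) = 57.61·0.6184 = 35.63 µg/L.
At the second outfall, C = (2.296·35.63 + 0.2100·125.0) / (2.296 + 0.2100) = 43.12 µg/L.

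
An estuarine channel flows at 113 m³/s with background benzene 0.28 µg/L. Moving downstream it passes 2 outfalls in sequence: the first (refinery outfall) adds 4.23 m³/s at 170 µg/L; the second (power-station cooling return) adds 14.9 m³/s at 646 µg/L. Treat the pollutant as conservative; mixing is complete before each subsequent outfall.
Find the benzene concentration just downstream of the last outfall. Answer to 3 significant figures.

78.5 µg/L

Below outfall 1: Q → 117.2 m³/s, C = (113.0·0.2800 + 4.230·170.0)/117.2 = 6.404 µg/L.
Below outfall 2: Q → 132.1 m³/s, C = (117.2·6.404 + 14.90·646.0)/132.1 = 78.53 µg/L.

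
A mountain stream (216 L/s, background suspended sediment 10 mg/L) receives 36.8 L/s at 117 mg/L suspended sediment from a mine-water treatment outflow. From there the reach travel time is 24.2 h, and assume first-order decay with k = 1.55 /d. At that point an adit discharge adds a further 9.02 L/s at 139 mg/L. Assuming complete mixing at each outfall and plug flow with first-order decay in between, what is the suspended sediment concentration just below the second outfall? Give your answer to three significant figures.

Flow-weighted average: C = (216.0·10.00 + 36.80·117.0) / 252.8 = 6466/252.8 = 25.58 mg/L; combined flow 252.8 L/s.
Applying C = C₀e^(−kt): 25.58 × 0.2095 = 5.359 mg/L.
Second outfall: C = (252.8·5.359 + 9.020·139.0)/261.8 = 9.963 mg/L.

9.96 mg/L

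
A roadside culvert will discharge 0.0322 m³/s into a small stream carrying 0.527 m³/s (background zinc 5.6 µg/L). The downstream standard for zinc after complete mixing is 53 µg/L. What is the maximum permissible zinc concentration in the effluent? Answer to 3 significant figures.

At the limit, (Qr·Cr + Qe·Cₑ)/(Qr + Qe) = 53:
Cₑ = (0.5592·53 − 0.5270·5.600) / 0.03220 = 828.8 µg/L.

829 µg/L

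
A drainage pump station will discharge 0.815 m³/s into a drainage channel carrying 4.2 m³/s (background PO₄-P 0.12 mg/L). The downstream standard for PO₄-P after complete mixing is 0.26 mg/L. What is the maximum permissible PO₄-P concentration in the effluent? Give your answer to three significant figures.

0.981 mg/L

At the limit, (Qr·Cr + Qe·Cₑ)/(Qr + Qe) = 0.26:
Cₑ = (5.015·0.26 − 4.200·0.1200) / 0.8150 = 0.9815 mg/L.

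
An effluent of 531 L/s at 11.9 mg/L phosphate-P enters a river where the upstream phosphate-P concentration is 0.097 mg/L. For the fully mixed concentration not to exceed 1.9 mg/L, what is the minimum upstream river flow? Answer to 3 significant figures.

2950 L/s

Set C_mix = 1.9: (Q·0.09700 + 531.0·11.90) / (Q + 531.0) = 1.9
→ Q = 531.0·(11.90 − 1.9)/(1.9 − 0.09700) = 2945 L/s.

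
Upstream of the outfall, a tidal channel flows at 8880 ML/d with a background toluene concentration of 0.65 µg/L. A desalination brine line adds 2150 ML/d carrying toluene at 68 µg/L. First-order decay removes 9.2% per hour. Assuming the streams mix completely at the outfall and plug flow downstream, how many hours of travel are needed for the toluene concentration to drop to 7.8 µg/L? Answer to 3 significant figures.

5.90 h

Conservation of mass: C = (8880·0.6500 + 2150·68.00) / 11030 = 152000/11030 = 13.78 µg/L.
9.2%/h lost → k = −ln(1 − 0.092) = 0.09651 h⁻¹.
13.78·exp(−k·t) = 7.8 → t = ln(13.78/7.8)/k = 21220 s = 5.895 h.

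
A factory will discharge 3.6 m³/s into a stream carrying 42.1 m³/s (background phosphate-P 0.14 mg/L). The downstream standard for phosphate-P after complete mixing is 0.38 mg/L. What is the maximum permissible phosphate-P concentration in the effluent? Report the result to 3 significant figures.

At the limit, (Qr·Cr + Qe·Cₑ)/(Qr + Qe) = 0.38:
Cₑ = (45.70·0.38 − 42.10·0.1400) / 3.600 = 3.187 mg/L.

3.19 mg/L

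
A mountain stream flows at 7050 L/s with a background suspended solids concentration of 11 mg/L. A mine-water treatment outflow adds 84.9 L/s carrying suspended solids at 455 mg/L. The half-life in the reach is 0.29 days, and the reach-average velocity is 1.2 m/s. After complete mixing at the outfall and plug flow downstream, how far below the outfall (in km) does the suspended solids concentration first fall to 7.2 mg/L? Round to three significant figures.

35.4 km

Mixed concentration C = ΣQC/ΣQ = (7050·11.00 + 84.90·455.0) / 7135 = 116200/7135 = 16.28 mg/L.
Half-life 0.29 d → k = ln 2 / 0.29 = 2.390 d⁻¹.
Set 16.28·exp(−k·t) = 7.2 → t = ln(16.28/7.2)/k = 29500 s = 8.194 h.
Distance = v·t = 1.2·29500 = 35400 m = 35.40 km.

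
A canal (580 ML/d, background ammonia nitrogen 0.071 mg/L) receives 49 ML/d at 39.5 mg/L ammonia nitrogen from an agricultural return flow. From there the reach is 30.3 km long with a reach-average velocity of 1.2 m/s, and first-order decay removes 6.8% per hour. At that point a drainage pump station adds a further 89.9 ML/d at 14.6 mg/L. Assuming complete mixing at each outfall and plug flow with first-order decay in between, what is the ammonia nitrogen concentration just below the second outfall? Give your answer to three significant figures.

3.50 mg/L

Conservation of mass: C = (580.0·0.07100 + 49.00·39.50) / 629.0 = 1977/629.0 = 3.143 mg/L; combined flow 629.0 ML/d.
Travel time t = 30.3·1000 / 1.2 = 25250 s = 7.014 h.
6.8%/h lost → k = −ln(1 − 0.068) = 0.07042 h⁻¹.
Decay over the reach: 3.143·exp(−kt) = 3.143·0.6102 = 1.918 mg/L.
Second outfall: C = (629.0·1.918 + 89.90·14.60)/718.9 = 3.504 mg/L.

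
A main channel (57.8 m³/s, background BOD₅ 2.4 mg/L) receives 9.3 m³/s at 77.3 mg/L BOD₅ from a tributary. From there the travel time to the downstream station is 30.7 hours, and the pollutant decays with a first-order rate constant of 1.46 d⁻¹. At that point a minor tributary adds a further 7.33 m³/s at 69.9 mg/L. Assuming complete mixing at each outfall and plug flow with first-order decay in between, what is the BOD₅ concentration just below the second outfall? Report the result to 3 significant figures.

Conservation of mass: C = (57.80·2.400 + 9.300·77.30) / 67.10 = 857.6/67.10 = 12.78 mg/L; combined flow 67.10 m³/s.
After decay, C = 12.78 × e^(−kt) = 12.78 × 0.1545 = 1.975 mg/L.
At the second outfall, C = (67.10·1.975 + 7.330·69.90) / (67.10 + 7.330) = 8.664 mg/L.

8.66 mg/L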